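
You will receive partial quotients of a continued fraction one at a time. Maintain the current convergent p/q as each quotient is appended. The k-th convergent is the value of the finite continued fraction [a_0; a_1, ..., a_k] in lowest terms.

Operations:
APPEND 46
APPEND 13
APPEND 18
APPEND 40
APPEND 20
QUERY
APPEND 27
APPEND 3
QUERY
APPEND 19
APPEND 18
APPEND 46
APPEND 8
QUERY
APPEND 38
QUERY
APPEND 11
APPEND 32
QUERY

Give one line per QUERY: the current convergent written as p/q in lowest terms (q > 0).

APPEND 46: p_0 = 46·1 + 0 = 46, q_0 = 46·0 + 1 = 1 → 46/1
APPEND 13: p_1 = 13·46 + 1 = 599, q_1 = 13·1 + 0 = 13 → 599/13
APPEND 18: p_2 = 18·599 + 46 = 10828, q_2 = 18·13 + 1 = 235 → 10828/235
APPEND 40: p_3 = 40·10828 + 599 = 433719, q_3 = 40·235 + 13 = 9413 → 433719/9413
APPEND 20: p_4 = 20·433719 + 10828 = 8685208, q_4 = 20·9413 + 235 = 188495 → 8685208/188495
APPEND 27: p_5 = 27·8685208 + 433719 = 234934335, q_5 = 27·188495 + 9413 = 5098778 → 234934335/5098778
APPEND 3: p_6 = 3·234934335 + 8685208 = 713488213, q_6 = 3·5098778 + 188495 = 15484829 → 713488213/15484829
APPEND 19: p_7 = 19·713488213 + 234934335 = 13791210382, q_7 = 19·15484829 + 5098778 = 299310529 → 13791210382/299310529
APPEND 18: p_8 = 18·13791210382 + 713488213 = 248955275089, q_8 = 18·299310529 + 15484829 = 5403074351 → 248955275089/5403074351
APPEND 46: p_9 = 46·248955275089 + 13791210382 = 11465733864476, q_9 = 46·5403074351 + 299310529 = 248840730675 → 11465733864476/248840730675
APPEND 8: p_10 = 8·11465733864476 + 248955275089 = 91974826190897, q_10 = 8·248840730675 + 5403074351 = 1996128919751 → 91974826190897/1996128919751
APPEND 38: p_11 = 38·91974826190897 + 11465733864476 = 3506509129118562, q_11 = 38·1996128919751 + 248840730675 = 76101739681213 → 3506509129118562/76101739681213
APPEND 11: p_12 = 11·3506509129118562 + 91974826190897 = 38663575246495079, q_12 = 11·76101739681213 + 1996128919751 = 839115265413094 → 38663575246495079/839115265413094
APPEND 32: p_13 = 32·38663575246495079 + 3506509129118562 = 1240740917016961090, q_13 = 32·839115265413094 + 76101739681213 = 26927790232900221 → 1240740917016961090/26927790232900221

8685208/188495
713488213/15484829
91974826190897/1996128919751
3506509129118562/76101739681213
1240740917016961090/26927790232900221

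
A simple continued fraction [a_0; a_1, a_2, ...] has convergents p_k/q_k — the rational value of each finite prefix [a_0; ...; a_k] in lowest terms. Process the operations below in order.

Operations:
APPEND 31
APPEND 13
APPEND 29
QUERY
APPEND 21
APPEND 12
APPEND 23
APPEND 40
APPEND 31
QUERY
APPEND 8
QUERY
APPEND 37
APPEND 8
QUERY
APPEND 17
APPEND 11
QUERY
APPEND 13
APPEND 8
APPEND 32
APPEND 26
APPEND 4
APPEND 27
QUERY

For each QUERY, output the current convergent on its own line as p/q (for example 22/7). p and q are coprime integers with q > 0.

APPEND 31: p_0 = 31·1 + 0 = 31, q_0 = 31·0 + 1 = 1 → 31/1
APPEND 13: p_1 = 13·31 + 1 = 404, q_1 = 13·1 + 0 = 13 → 404/13
APPEND 29: p_2 = 29·404 + 31 = 11747, q_2 = 29·13 + 1 = 378 → 11747/378
APPEND 21: p_3 = 21·11747 + 404 = 247091, q_3 = 21·378 + 13 = 7951 → 247091/7951
APPEND 12: p_4 = 12·247091 + 11747 = 2976839, q_4 = 12·7951 + 378 = 95790 → 2976839/95790
APPEND 23: p_5 = 23·2976839 + 247091 = 68714388, q_5 = 23·95790 + 7951 = 2211121 → 68714388/2211121
APPEND 40: p_6 = 40·68714388 + 2976839 = 2751552359, q_6 = 40·2211121 + 95790 = 88540630 → 2751552359/88540630
APPEND 31: p_7 = 31·2751552359 + 68714388 = 85366837517, q_7 = 31·88540630 + 2211121 = 2746970651 → 85366837517/2746970651
APPEND 8: p_8 = 8·85366837517 + 2751552359 = 685686252495, q_8 = 8·2746970651 + 88540630 = 22064305838 → 685686252495/22064305838
APPEND 37: p_9 = 37·685686252495 + 85366837517 = 25455758179832, q_9 = 37·22064305838 + 2746970651 = 819126286657 → 25455758179832/819126286657
APPEND 8: p_10 = 8·25455758179832 + 685686252495 = 204331751691151, q_10 = 8·819126286657 + 22064305838 = 6575074599094 → 204331751691151/6575074599094
APPEND 17: p_11 = 17·204331751691151 + 25455758179832 = 3499095536929399, q_11 = 17·6575074599094 + 819126286657 = 112595394471255 → 3499095536929399/112595394471255
APPEND 11: p_12 = 11·3499095536929399 + 204331751691151 = 38694382657914540, q_12 = 11·112595394471255 + 6575074599094 = 1245124413782899 → 38694382657914540/1245124413782899
APPEND 13: p_13 = 13·38694382657914540 + 3499095536929399 = 506526070089818419, q_13 = 13·1245124413782899 + 112595394471255 = 16299212773648942 → 506526070089818419/16299212773648942
APPEND 8: p_14 = 8·506526070089818419 + 38694382657914540 = 4090902943376461892, q_14 = 8·16299212773648942 + 1245124413782899 = 131638826602974435 → 4090902943376461892/131638826602974435
APPEND 32: p_15 = 32·4090902943376461892 + 506526070089818419 = 131415420258136598963, q_15 = 32·131638826602974435 + 16299212773648942 = 4228741664068830862 → 131415420258136598963/4228741664068830862
APPEND 26: p_16 = 26·131415420258136598963 + 4090902943376461892 = 3420891829654928034930, q_16 = 26·4228741664068830862 + 131638826602974435 = 110078922092392576847 → 3420891829654928034930/110078922092392576847
APPEND 4: p_17 = 4·3420891829654928034930 + 131415420258136598963 = 13814982738877848738683, q_17 = 4·110078922092392576847 + 4228741664068830862 = 444544430033639138250 → 13814982738877848738683/444544430033639138250
APPEND 27: p_18 = 27·13814982738877848738683 + 3420891829654928034930 = 376425425779356843979371, q_18 = 27·444544430033639138250 + 110078922092392576847 = 12112778533000649309597 → 376425425779356843979371/12112778533000649309597

11747/378
85366837517/2746970651
685686252495/22064305838
204331751691151/6575074599094
38694382657914540/1245124413782899
376425425779356843979371/12112778533000649309597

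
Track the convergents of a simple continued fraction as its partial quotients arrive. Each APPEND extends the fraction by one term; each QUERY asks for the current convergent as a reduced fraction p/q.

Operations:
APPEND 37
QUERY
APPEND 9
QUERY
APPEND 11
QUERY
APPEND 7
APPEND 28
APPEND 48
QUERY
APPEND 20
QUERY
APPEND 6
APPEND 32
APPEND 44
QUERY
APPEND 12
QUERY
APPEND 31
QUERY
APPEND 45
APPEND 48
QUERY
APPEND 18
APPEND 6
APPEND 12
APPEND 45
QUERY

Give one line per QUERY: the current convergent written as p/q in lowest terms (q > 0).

37/1
334/9
3711/100
35566423/958405
712068879/19188052
6101274423749/164410458541
73353860504171/1976659465488
2280070950053050/61440853888669
4930754308368841258/132868564907757133
295093470314883987228493/7951855530063757010170

APPEND 37: p_0 = 37·1 + 0 = 37, q_0 = 37·0 + 1 = 1 → 37/1
APPEND 9: p_1 = 9·37 + 1 = 334, q_1 = 9·1 + 0 = 9 → 334/9
APPEND 11: p_2 = 11·334 + 37 = 3711, q_2 = 11·9 + 1 = 100 → 3711/100
APPEND 7: p_3 = 7·3711 + 334 = 26311, q_3 = 7·100 + 9 = 709 → 26311/709
APPEND 28: p_4 = 28·26311 + 3711 = 740419, q_4 = 28·709 + 100 = 19952 → 740419/19952
APPEND 48: p_5 = 48·740419 + 26311 = 35566423, q_5 = 48·19952 + 709 = 958405 → 35566423/958405
APPEND 20: p_6 = 20·35566423 + 740419 = 712068879, q_6 = 20·958405 + 19952 = 19188052 → 712068879/19188052
APPEND 6: p_7 = 6·712068879 + 35566423 = 4307979697, q_7 = 6·19188052 + 958405 = 116086717 → 4307979697/116086717
APPEND 32: p_8 = 32·4307979697 + 712068879 = 138567419183, q_8 = 32·116086717 + 19188052 = 3733962996 → 138567419183/3733962996
APPEND 44: p_9 = 44·138567419183 + 4307979697 = 6101274423749, q_9 = 44·3733962996 + 116086717 = 164410458541 → 6101274423749/164410458541
APPEND 12: p_10 = 12·6101274423749 + 138567419183 = 73353860504171, q_10 = 12·164410458541 + 3733962996 = 1976659465488 → 73353860504171/1976659465488
APPEND 31: p_11 = 31·73353860504171 + 6101274423749 = 2280070950053050, q_11 = 31·1976659465488 + 164410458541 = 61440853888669 → 2280070950053050/61440853888669
APPEND 45: p_12 = 45·2280070950053050 + 73353860504171 = 102676546612891421, q_12 = 45·61440853888669 + 1976659465488 = 2766815084455593 → 102676546612891421/2766815084455593
APPEND 48: p_13 = 48·102676546612891421 + 2280070950053050 = 4930754308368841258, q_13 = 48·2766815084455593 + 61440853888669 = 132868564907757133 → 4930754308368841258/132868564907757133
APPEND 18: p_14 = 18·4930754308368841258 + 102676546612891421 = 88856254097252034065, q_14 = 18·132868564907757133 + 2766815084455593 = 2394400983424083987 → 88856254097252034065/2394400983424083987
APPEND 6: p_15 = 6·88856254097252034065 + 4930754308368841258 = 538068278891881045648, q_15 = 6·2394400983424083987 + 132868564907757133 = 14499274465452261055 → 538068278891881045648/14499274465452261055
APPEND 12: p_16 = 12·538068278891881045648 + 88856254097252034065 = 6545675600799824581841, q_16 = 12·14499274465452261055 + 2394400983424083987 = 176385694568851216647 → 6545675600799824581841/176385694568851216647
APPEND 45: p_17 = 45·6545675600799824581841 + 538068278891881045648 = 295093470314883987228493, q_17 = 45·176385694568851216647 + 14499274465452261055 = 7951855530063757010170 → 295093470314883987228493/7951855530063757010170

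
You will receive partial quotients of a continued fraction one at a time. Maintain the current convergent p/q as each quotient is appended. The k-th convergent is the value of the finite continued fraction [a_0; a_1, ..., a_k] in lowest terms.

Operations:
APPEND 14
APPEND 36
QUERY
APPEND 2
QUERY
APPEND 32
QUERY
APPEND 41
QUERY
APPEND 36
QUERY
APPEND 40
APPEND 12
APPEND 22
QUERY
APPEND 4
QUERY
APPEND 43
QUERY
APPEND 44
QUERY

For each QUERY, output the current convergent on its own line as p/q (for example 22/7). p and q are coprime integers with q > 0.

505/36
1024/73
33273/2372
1365217/97325
49181085/3506072
522763267375/37267287909
2114725553989/150756740168
91455962088902/6519807115133
4026177057465677/287022269806020

APPEND 14: p_0 = 14·1 + 0 = 14, q_0 = 14·0 + 1 = 1 → 14/1
APPEND 36: p_1 = 36·14 + 1 = 505, q_1 = 36·1 + 0 = 36 → 505/36
APPEND 2: p_2 = 2·505 + 14 = 1024, q_2 = 2·36 + 1 = 73 → 1024/73
APPEND 32: p_3 = 32·1024 + 505 = 33273, q_3 = 32·73 + 36 = 2372 → 33273/2372
APPEND 41: p_4 = 41·33273 + 1024 = 1365217, q_4 = 41·2372 + 73 = 97325 → 1365217/97325
APPEND 36: p_5 = 36·1365217 + 33273 = 49181085, q_5 = 36·97325 + 2372 = 3506072 → 49181085/3506072
APPEND 40: p_6 = 40·49181085 + 1365217 = 1968608617, q_6 = 40·3506072 + 97325 = 140340205 → 1968608617/140340205
APPEND 12: p_7 = 12·1968608617 + 49181085 = 23672484489, q_7 = 12·140340205 + 3506072 = 1687588532 → 23672484489/1687588532
APPEND 22: p_8 = 22·23672484489 + 1968608617 = 522763267375, q_8 = 22·1687588532 + 140340205 = 37267287909 → 522763267375/37267287909
APPEND 4: p_9 = 4·522763267375 + 23672484489 = 2114725553989, q_9 = 4·37267287909 + 1687588532 = 150756740168 → 2114725553989/150756740168
APPEND 43: p_10 = 43·2114725553989 + 522763267375 = 91455962088902, q_10 = 43·150756740168 + 37267287909 = 6519807115133 → 91455962088902/6519807115133
APPEND 44: p_11 = 44·91455962088902 + 2114725553989 = 4026177057465677, q_11 = 44·6519807115133 + 150756740168 = 287022269806020 → 4026177057465677/287022269806020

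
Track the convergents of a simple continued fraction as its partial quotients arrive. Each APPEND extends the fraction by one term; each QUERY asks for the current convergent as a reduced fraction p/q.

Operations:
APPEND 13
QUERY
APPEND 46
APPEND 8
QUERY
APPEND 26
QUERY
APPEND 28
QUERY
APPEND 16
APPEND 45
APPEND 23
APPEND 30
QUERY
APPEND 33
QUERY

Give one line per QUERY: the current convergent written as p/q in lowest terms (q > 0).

13/1
4805/369
125529/9640
3519617/270289
1759108411472/135090736699
58109129749203/4462490825218

APPEND 13: p_0 = 13·1 + 0 = 13, q_0 = 13·0 + 1 = 1 → 13/1
APPEND 46: p_1 = 46·13 + 1 = 599, q_1 = 46·1 + 0 = 46 → 599/46
APPEND 8: p_2 = 8·599 + 13 = 4805, q_2 = 8·46 + 1 = 369 → 4805/369
APPEND 26: p_3 = 26·4805 + 599 = 125529, q_3 = 26·369 + 46 = 9640 → 125529/9640
APPEND 28: p_4 = 28·125529 + 4805 = 3519617, q_4 = 28·9640 + 369 = 270289 → 3519617/270289
APPEND 16: p_5 = 16·3519617 + 125529 = 56439401, q_5 = 16·270289 + 9640 = 4334264 → 56439401/4334264
APPEND 45: p_6 = 45·56439401 + 3519617 = 2543292662, q_6 = 45·4334264 + 270289 = 195312169 → 2543292662/195312169
APPEND 23: p_7 = 23·2543292662 + 56439401 = 58552170627, q_7 = 23·195312169 + 4334264 = 4496514151 → 58552170627/4496514151
APPEND 30: p_8 = 30·58552170627 + 2543292662 = 1759108411472, q_8 = 30·4496514151 + 195312169 = 135090736699 → 1759108411472/135090736699
APPEND 33: p_9 = 33·1759108411472 + 58552170627 = 58109129749203, q_9 = 33·135090736699 + 4496514151 = 4462490825218 → 58109129749203/4462490825218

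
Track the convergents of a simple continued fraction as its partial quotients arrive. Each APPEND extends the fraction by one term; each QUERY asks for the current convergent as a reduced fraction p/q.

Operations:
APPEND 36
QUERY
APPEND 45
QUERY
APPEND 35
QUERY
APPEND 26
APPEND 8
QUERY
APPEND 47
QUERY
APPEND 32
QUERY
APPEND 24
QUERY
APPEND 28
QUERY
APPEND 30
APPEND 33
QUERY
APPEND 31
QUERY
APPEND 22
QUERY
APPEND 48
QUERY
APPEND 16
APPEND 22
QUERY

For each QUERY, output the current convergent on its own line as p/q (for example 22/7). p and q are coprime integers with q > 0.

APPEND 36: p_0 = 36·1 + 0 = 36, q_0 = 36·0 + 1 = 1 → 36/1
APPEND 45: p_1 = 45·36 + 1 = 1621, q_1 = 45·1 + 0 = 45 → 1621/45
APPEND 35: p_2 = 35·1621 + 36 = 56771, q_2 = 35·45 + 1 = 1576 → 56771/1576
APPEND 26: p_3 = 26·56771 + 1621 = 1477667, q_3 = 26·1576 + 45 = 41021 → 1477667/41021
APPEND 8: p_4 = 8·1477667 + 56771 = 11878107, q_4 = 8·41021 + 1576 = 329744 → 11878107/329744
APPEND 47: p_5 = 47·11878107 + 1477667 = 559748696, q_5 = 47·329744 + 41021 = 15538989 → 559748696/15538989
APPEND 32: p_6 = 32·559748696 + 11878107 = 17923836379, q_6 = 32·15538989 + 329744 = 497577392 → 17923836379/497577392
APPEND 24: p_7 = 24·17923836379 + 559748696 = 430731821792, q_7 = 24·497577392 + 15538989 = 11957396397 → 430731821792/11957396397
APPEND 28: p_8 = 28·430731821792 + 17923836379 = 12078414846555, q_8 = 28·11957396397 + 497577392 = 335304676508 → 12078414846555/335304676508
APPEND 30: p_9 = 30·12078414846555 + 430731821792 = 362783177218442, q_9 = 30·335304676508 + 11957396397 = 10071097691637 → 362783177218442/10071097691637
APPEND 33: p_10 = 33·362783177218442 + 12078414846555 = 11983923263055141, q_10 = 33·10071097691637 + 335304676508 = 332681528500529 → 11983923263055141/332681528500529
APPEND 31: p_11 = 31·11983923263055141 + 362783177218442 = 371864404331927813, q_11 = 31·332681528500529 + 10071097691637 = 10323198481208036 → 371864404331927813/10323198481208036
APPEND 22: p_12 = 22·371864404331927813 + 11983923263055141 = 8193000818565467027, q_12 = 22·10323198481208036 + 332681528500529 = 227443048115077321 → 8193000818565467027/227443048115077321
APPEND 48: p_13 = 48·8193000818565467027 + 371864404331927813 = 393635903695474345109, q_13 = 48·227443048115077321 + 10323198481208036 = 10927589508004919444 → 393635903695474345109/10927589508004919444
APPEND 16: p_14 = 16·393635903695474345109 + 8193000818565467027 = 6306367459946154988771, q_14 = 16·10927589508004919444 + 227443048115077321 = 175068875176193788425 → 6306367459946154988771/175068875176193788425
APPEND 22: p_15 = 22·6306367459946154988771 + 393635903695474345109 = 139133720022510884098071, q_15 = 22·175068875176193788425 + 10927589508004919444 = 3862442843384268264794 → 139133720022510884098071/3862442843384268264794

36/1
1621/45
56771/1576
11878107/329744
559748696/15538989
17923836379/497577392
430731821792/11957396397
12078414846555/335304676508
11983923263055141/332681528500529
371864404331927813/10323198481208036
8193000818565467027/227443048115077321
393635903695474345109/10927589508004919444
139133720022510884098071/3862442843384268264794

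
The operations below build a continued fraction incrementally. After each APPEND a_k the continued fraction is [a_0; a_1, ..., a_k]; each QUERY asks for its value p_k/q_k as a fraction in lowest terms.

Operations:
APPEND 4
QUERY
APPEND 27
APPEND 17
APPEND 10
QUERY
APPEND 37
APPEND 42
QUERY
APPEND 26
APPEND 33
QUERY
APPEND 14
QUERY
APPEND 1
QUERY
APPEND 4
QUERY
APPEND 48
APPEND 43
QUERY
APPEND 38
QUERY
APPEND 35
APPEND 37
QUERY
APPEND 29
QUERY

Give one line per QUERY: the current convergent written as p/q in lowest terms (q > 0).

4/1
18679/4627
29123839/7214305
25040246041/6202752742
351321357368/87026281977
376361603409/93229034719
1856767771004/459942420853
3850408996069847/953789947554362
146405043065265787/36266188472301419
189883400945439044291/47036270488162150418
5511746654334012656831/1365322114543180466149

APPEND 4: p_0 = 4·1 + 0 = 4, q_0 = 4·0 + 1 = 1 → 4/1
APPEND 27: p_1 = 27·4 + 1 = 109, q_1 = 27·1 + 0 = 27 → 109/27
APPEND 17: p_2 = 17·109 + 4 = 1857, q_2 = 17·27 + 1 = 460 → 1857/460
APPEND 10: p_3 = 10·1857 + 109 = 18679, q_3 = 10·460 + 27 = 4627 → 18679/4627
APPEND 37: p_4 = 37·18679 + 1857 = 692980, q_4 = 37·4627 + 460 = 171659 → 692980/171659
APPEND 42: p_5 = 42·692980 + 18679 = 29123839, q_5 = 42·171659 + 4627 = 7214305 → 29123839/7214305
APPEND 26: p_6 = 26·29123839 + 692980 = 757912794, q_6 = 26·7214305 + 171659 = 187743589 → 757912794/187743589
APPEND 33: p_7 = 33·757912794 + 29123839 = 25040246041, q_7 = 33·187743589 + 7214305 = 6202752742 → 25040246041/6202752742
APPEND 14: p_8 = 14·25040246041 + 757912794 = 351321357368, q_8 = 14·6202752742 + 187743589 = 87026281977 → 351321357368/87026281977
APPEND 1: p_9 = 1·351321357368 + 25040246041 = 376361603409, q_9 = 1·87026281977 + 6202752742 = 93229034719 → 376361603409/93229034719
APPEND 4: p_10 = 4·376361603409 + 351321357368 = 1856767771004, q_10 = 4·93229034719 + 87026281977 = 459942420853 → 1856767771004/459942420853
APPEND 48: p_11 = 48·1856767771004 + 376361603409 = 89501214611601, q_11 = 48·459942420853 + 93229034719 = 22170465235663 → 89501214611601/22170465235663
APPEND 43: p_12 = 43·89501214611601 + 1856767771004 = 3850408996069847, q_12 = 43·22170465235663 + 459942420853 = 953789947554362 → 3850408996069847/953789947554362
APPEND 38: p_13 = 38·3850408996069847 + 89501214611601 = 146405043065265787, q_13 = 38·953789947554362 + 22170465235663 = 36266188472301419 → 146405043065265787/36266188472301419
APPEND 35: p_14 = 35·146405043065265787 + 3850408996069847 = 5128026916280372392, q_14 = 35·36266188472301419 + 953789947554362 = 1270270386478104027 → 5128026916280372392/1270270386478104027
APPEND 37: p_15 = 37·5128026916280372392 + 146405043065265787 = 189883400945439044291, q_15 = 37·1270270386478104027 + 36266188472301419 = 47036270488162150418 → 189883400945439044291/47036270488162150418
APPEND 29: p_16 = 29·189883400945439044291 + 5128026916280372392 = 5511746654334012656831, q_16 = 29·47036270488162150418 + 1270270386478104027 = 1365322114543180466149 → 5511746654334012656831/1365322114543180466149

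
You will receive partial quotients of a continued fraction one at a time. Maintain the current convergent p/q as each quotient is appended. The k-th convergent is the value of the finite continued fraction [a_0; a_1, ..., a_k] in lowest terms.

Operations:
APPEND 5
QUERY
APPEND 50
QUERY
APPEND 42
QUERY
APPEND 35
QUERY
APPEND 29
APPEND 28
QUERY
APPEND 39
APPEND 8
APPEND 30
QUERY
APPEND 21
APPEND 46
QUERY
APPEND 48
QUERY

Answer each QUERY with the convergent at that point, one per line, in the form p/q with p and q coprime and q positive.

5/1
251/50
10547/2101
369396/73585
300614264/59883433
2837076145727/565155681663
2747784823166489/547368531908743
131953344289100619/26285576561537644

APPEND 5: p_0 = 5·1 + 0 = 5, q_0 = 5·0 + 1 = 1 → 5/1
APPEND 50: p_1 = 50·5 + 1 = 251, q_1 = 50·1 + 0 = 50 → 251/50
APPEND 42: p_2 = 42·251 + 5 = 10547, q_2 = 42·50 + 1 = 2101 → 10547/2101
APPEND 35: p_3 = 35·10547 + 251 = 369396, q_3 = 35·2101 + 50 = 73585 → 369396/73585
APPEND 29: p_4 = 29·369396 + 10547 = 10723031, q_4 = 29·73585 + 2101 = 2136066 → 10723031/2136066
APPEND 28: p_5 = 28·10723031 + 369396 = 300614264, q_5 = 28·2136066 + 73585 = 59883433 → 300614264/59883433
APPEND 39: p_6 = 39·300614264 + 10723031 = 11734679327, q_6 = 39·59883433 + 2136066 = 2337589953 → 11734679327/2337589953
APPEND 8: p_7 = 8·11734679327 + 300614264 = 94178048880, q_7 = 8·2337589953 + 59883433 = 18760603057 → 94178048880/18760603057
APPEND 30: p_8 = 30·94178048880 + 11734679327 = 2837076145727, q_8 = 30·18760603057 + 2337589953 = 565155681663 → 2837076145727/565155681663
APPEND 21: p_9 = 21·2837076145727 + 94178048880 = 59672777109147, q_9 = 21·565155681663 + 18760603057 = 11887029917980 → 59672777109147/11887029917980
APPEND 46: p_10 = 46·59672777109147 + 2837076145727 = 2747784823166489, q_10 = 46·11887029917980 + 565155681663 = 547368531908743 → 2747784823166489/547368531908743
APPEND 48: p_11 = 48·2747784823166489 + 59672777109147 = 131953344289100619, q_11 = 48·547368531908743 + 11887029917980 = 26285576561537644 → 131953344289100619/26285576561537644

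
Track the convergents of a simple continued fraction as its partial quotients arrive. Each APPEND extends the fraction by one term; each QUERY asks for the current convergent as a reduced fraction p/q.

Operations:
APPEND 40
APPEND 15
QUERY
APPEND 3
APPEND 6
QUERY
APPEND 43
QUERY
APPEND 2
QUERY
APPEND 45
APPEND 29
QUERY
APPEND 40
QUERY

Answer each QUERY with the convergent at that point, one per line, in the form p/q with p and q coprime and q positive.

601/15
11659/291
503180/12559
1018019/25409
1344125034/33548365
53811315395/1343090564

APPEND 40: p_0 = 40·1 + 0 = 40, q_0 = 40·0 + 1 = 1 → 40/1
APPEND 15: p_1 = 15·40 + 1 = 601, q_1 = 15·1 + 0 = 15 → 601/15
APPEND 3: p_2 = 3·601 + 40 = 1843, q_2 = 3·15 + 1 = 46 → 1843/46
APPEND 6: p_3 = 6·1843 + 601 = 11659, q_3 = 6·46 + 15 = 291 → 11659/291
APPEND 43: p_4 = 43·11659 + 1843 = 503180, q_4 = 43·291 + 46 = 12559 → 503180/12559
APPEND 2: p_5 = 2·503180 + 11659 = 1018019, q_5 = 2·12559 + 291 = 25409 → 1018019/25409
APPEND 45: p_6 = 45·1018019 + 503180 = 46314035, q_6 = 45·25409 + 12559 = 1155964 → 46314035/1155964
APPEND 29: p_7 = 29·46314035 + 1018019 = 1344125034, q_7 = 29·1155964 + 25409 = 33548365 → 1344125034/33548365
APPEND 40: p_8 = 40·1344125034 + 46314035 = 53811315395, q_8 = 40·33548365 + 1155964 = 1343090564 → 53811315395/1343090564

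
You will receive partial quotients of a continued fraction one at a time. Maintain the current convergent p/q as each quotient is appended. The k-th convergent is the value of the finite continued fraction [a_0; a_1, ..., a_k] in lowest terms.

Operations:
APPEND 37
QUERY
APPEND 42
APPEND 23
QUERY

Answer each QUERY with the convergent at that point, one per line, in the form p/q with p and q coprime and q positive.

APPEND 37: p_0 = 37·1 + 0 = 37, q_0 = 37·0 + 1 = 1 → 37/1
APPEND 42: p_1 = 42·37 + 1 = 1555, q_1 = 42·1 + 0 = 42 → 1555/42
APPEND 23: p_2 = 23·1555 + 37 = 35802, q_2 = 23·42 + 1 = 967 → 35802/967

37/1
35802/967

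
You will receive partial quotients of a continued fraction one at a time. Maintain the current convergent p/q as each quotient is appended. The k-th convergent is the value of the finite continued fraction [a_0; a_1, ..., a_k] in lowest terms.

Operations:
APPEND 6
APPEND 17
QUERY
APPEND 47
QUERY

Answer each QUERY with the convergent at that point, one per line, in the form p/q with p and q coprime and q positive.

103/17
4847/800

APPEND 6: p_0 = 6·1 + 0 = 6, q_0 = 6·0 + 1 = 1 → 6/1
APPEND 17: p_1 = 17·6 + 1 = 103, q_1 = 17·1 + 0 = 17 → 103/17
APPEND 47: p_2 = 47·103 + 6 = 4847, q_2 = 47·17 + 1 = 800 → 4847/800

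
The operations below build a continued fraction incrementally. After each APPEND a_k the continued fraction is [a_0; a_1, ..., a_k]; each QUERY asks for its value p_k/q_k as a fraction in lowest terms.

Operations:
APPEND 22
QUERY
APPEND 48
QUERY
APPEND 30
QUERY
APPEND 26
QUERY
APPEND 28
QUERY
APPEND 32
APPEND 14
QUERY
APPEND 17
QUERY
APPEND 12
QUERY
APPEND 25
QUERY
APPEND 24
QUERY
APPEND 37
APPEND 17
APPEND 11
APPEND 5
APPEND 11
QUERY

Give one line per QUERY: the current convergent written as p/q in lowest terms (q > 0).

APPEND 22: p_0 = 22·1 + 0 = 22, q_0 = 22·0 + 1 = 1 → 22/1
APPEND 48: p_1 = 48·22 + 1 = 1057, q_1 = 48·1 + 0 = 48 → 1057/48
APPEND 30: p_2 = 30·1057 + 22 = 31732, q_2 = 30·48 + 1 = 1441 → 31732/1441
APPEND 26: p_3 = 26·31732 + 1057 = 826089, q_3 = 26·1441 + 48 = 37514 → 826089/37514
APPEND 28: p_4 = 28·826089 + 31732 = 23162224, q_4 = 28·37514 + 1441 = 1051833 → 23162224/1051833
APPEND 32: p_5 = 32·23162224 + 826089 = 742017257, q_5 = 32·1051833 + 37514 = 33696170 → 742017257/33696170
APPEND 14: p_6 = 14·742017257 + 23162224 = 10411403822, q_6 = 14·33696170 + 1051833 = 472798213 → 10411403822/472798213
APPEND 17: p_7 = 17·10411403822 + 742017257 = 177735882231, q_7 = 17·472798213 + 33696170 = 8071265791 → 177735882231/8071265791
APPEND 12: p_8 = 12·177735882231 + 10411403822 = 2143241990594, q_8 = 12·8071265791 + 472798213 = 97327987705 → 2143241990594/97327987705
APPEND 25: p_9 = 25·2143241990594 + 177735882231 = 53758785647081, q_9 = 25·97327987705 + 8071265791 = 2441270958416 → 53758785647081/2441270958416
APPEND 24: p_10 = 24·53758785647081 + 2143241990594 = 1292354097520538, q_10 = 24·2441270958416 + 97327987705 = 58687830989689 → 1292354097520538/58687830989689
APPEND 37: p_11 = 37·1292354097520538 + 53758785647081 = 47870860393906987, q_11 = 37·58687830989689 + 2441270958416 = 2173891017576909 → 47870860393906987/2173891017576909
APPEND 17: p_12 = 17·47870860393906987 + 1292354097520538 = 815096980793939317, q_12 = 17·2173891017576909 + 58687830989689 = 37014835129797142 → 815096980793939317/37014835129797142
APPEND 11: p_13 = 11·815096980793939317 + 47870860393906987 = 9013937649127239474, q_13 = 11·37014835129797142 + 2173891017576909 = 409337077445345471 → 9013937649127239474/409337077445345471
APPEND 5: p_14 = 5·9013937649127239474 + 815096980793939317 = 45884785226430136687, q_14 = 5·409337077445345471 + 37014835129797142 = 2083700222356524497 → 45884785226430136687/2083700222356524497
APPEND 11: p_15 = 11·45884785226430136687 + 9013937649127239474 = 513746575139858743031, q_15 = 11·2083700222356524497 + 409337077445345471 = 23330039523367114938 → 513746575139858743031/23330039523367114938

22/1
1057/48
31732/1441
826089/37514
23162224/1051833
10411403822/472798213
177735882231/8071265791
2143241990594/97327987705
53758785647081/2441270958416
1292354097520538/58687830989689
513746575139858743031/23330039523367114938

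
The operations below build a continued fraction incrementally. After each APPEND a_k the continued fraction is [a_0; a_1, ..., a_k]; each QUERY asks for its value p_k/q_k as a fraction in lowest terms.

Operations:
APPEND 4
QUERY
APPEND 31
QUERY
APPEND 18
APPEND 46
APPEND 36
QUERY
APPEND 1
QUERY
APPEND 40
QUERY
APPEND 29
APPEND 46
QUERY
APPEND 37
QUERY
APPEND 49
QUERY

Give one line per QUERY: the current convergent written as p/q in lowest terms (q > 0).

APPEND 4: p_0 = 4·1 + 0 = 4, q_0 = 4·0 + 1 = 1 → 4/1
APPEND 31: p_1 = 31·4 + 1 = 125, q_1 = 31·1 + 0 = 31 → 125/31
APPEND 18: p_2 = 18·125 + 4 = 2254, q_2 = 18·31 + 1 = 559 → 2254/559
APPEND 46: p_3 = 46·2254 + 125 = 103809, q_3 = 46·559 + 31 = 25745 → 103809/25745
APPEND 36: p_4 = 36·103809 + 2254 = 3739378, q_4 = 36·25745 + 559 = 927379 → 3739378/927379
APPEND 1: p_5 = 1·3739378 + 103809 = 3843187, q_5 = 1·927379 + 25745 = 953124 → 3843187/953124
APPEND 40: p_6 = 40·3843187 + 3739378 = 157466858, q_6 = 40·953124 + 927379 = 39052339 → 157466858/39052339
APPEND 29: p_7 = 29·157466858 + 3843187 = 4570382069, q_7 = 29·39052339 + 953124 = 1133470955 → 4570382069/1133470955
APPEND 46: p_8 = 46·4570382069 + 157466858 = 210395042032, q_8 = 46·1133470955 + 39052339 = 52178716269 → 210395042032/52178716269
APPEND 37: p_9 = 37·210395042032 + 4570382069 = 7789186937253, q_9 = 37·52178716269 + 1133470955 = 1931745972908 → 7789186937253/1931745972908
APPEND 49: p_10 = 49·7789186937253 + 210395042032 = 381880554967429, q_10 = 49·1931745972908 + 52178716269 = 94707731388761 → 381880554967429/94707731388761

4/1
125/31
3739378/927379
3843187/953124
157466858/39052339
210395042032/52178716269
7789186937253/1931745972908
381880554967429/94707731388761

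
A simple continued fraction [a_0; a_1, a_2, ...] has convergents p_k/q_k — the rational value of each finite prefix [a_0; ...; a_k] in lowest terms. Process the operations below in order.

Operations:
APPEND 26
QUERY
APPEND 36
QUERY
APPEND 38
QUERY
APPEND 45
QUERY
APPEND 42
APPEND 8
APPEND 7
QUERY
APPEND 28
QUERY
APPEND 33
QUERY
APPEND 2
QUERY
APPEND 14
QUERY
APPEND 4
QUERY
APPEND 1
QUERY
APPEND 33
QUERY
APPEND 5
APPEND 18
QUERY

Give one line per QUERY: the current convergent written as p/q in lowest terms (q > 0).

APPEND 26: p_0 = 26·1 + 0 = 26, q_0 = 26·0 + 1 = 1 → 26/1
APPEND 36: p_1 = 36·26 + 1 = 937, q_1 = 36·1 + 0 = 36 → 937/36
APPEND 38: p_2 = 38·937 + 26 = 35632, q_2 = 38·36 + 1 = 1369 → 35632/1369
APPEND 45: p_3 = 45·35632 + 937 = 1604377, q_3 = 45·1369 + 36 = 61641 → 1604377/61641
APPEND 42: p_4 = 42·1604377 + 35632 = 67419466, q_4 = 42·61641 + 1369 = 2590291 → 67419466/2590291
APPEND 8: p_5 = 8·67419466 + 1604377 = 540960105, q_5 = 8·2590291 + 61641 = 20783969 → 540960105/20783969
APPEND 7: p_6 = 7·540960105 + 67419466 = 3854140201, q_6 = 7·20783969 + 2590291 = 148078074 → 3854140201/148078074
APPEND 28: p_7 = 28·3854140201 + 540960105 = 108456885733, q_7 = 28·148078074 + 20783969 = 4166970041 → 108456885733/4166970041
APPEND 33: p_8 = 33·108456885733 + 3854140201 = 3582931369390, q_8 = 33·4166970041 + 148078074 = 137658089427 → 3582931369390/137658089427
APPEND 2: p_9 = 2·3582931369390 + 108456885733 = 7274319624513, q_9 = 2·137658089427 + 4166970041 = 279483148895 → 7274319624513/279483148895
APPEND 14: p_10 = 14·7274319624513 + 3582931369390 = 105423406112572, q_10 = 14·279483148895 + 137658089427 = 4050422173957 → 105423406112572/4050422173957
APPEND 4: p_11 = 4·105423406112572 + 7274319624513 = 428967944074801, q_11 = 4·4050422173957 + 279483148895 = 16481171844723 → 428967944074801/16481171844723
APPEND 1: p_12 = 1·428967944074801 + 105423406112572 = 534391350187373, q_12 = 1·16481171844723 + 4050422173957 = 20531594018680 → 534391350187373/20531594018680
APPEND 33: p_13 = 33·534391350187373 + 428967944074801 = 18063882500258110, q_13 = 33·20531594018680 + 16481171844723 = 694023774461163 → 18063882500258110/694023774461163
APPEND 5: p_14 = 5·18063882500258110 + 534391350187373 = 90853803851477923, q_14 = 5·694023774461163 + 20531594018680 = 3490650466324495 → 90853803851477923/3490650466324495
APPEND 18: p_15 = 18·90853803851477923 + 18063882500258110 = 1653432351826860724, q_15 = 18·3490650466324495 + 694023774461163 = 63525732168302073 → 1653432351826860724/63525732168302073

26/1
937/36
35632/1369
1604377/61641
3854140201/148078074
108456885733/4166970041
3582931369390/137658089427
7274319624513/279483148895
105423406112572/4050422173957
428967944074801/16481171844723
534391350187373/20531594018680
18063882500258110/694023774461163
1653432351826860724/63525732168302073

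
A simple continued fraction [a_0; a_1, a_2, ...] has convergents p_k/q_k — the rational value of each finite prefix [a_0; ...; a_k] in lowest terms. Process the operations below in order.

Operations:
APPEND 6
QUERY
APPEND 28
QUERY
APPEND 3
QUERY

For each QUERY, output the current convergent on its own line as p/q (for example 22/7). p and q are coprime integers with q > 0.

6/1
169/28
513/85

APPEND 6: p_0 = 6·1 + 0 = 6, q_0 = 6·0 + 1 = 1 → 6/1
APPEND 28: p_1 = 28·6 + 1 = 169, q_1 = 28·1 + 0 = 28 → 169/28
APPEND 3: p_2 = 3·169 + 6 = 513, q_2 = 3·28 + 1 = 85 → 513/85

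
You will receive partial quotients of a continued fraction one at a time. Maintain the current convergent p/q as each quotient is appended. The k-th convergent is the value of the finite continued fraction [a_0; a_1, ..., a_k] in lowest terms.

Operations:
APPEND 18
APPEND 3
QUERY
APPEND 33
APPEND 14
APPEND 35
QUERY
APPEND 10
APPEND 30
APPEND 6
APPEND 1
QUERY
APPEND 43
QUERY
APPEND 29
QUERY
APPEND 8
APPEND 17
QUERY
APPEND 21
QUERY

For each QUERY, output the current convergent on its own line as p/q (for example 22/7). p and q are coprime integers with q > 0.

55/3
901928/49205
1914807863/104463018
83979294134/4581519997
2437314337749/132968542931
335339712271891/18294576221496
7061716451705837/385254430514861

APPEND 18: p_0 = 18·1 + 0 = 18, q_0 = 18·0 + 1 = 1 → 18/1
APPEND 3: p_1 = 3·18 + 1 = 55, q_1 = 3·1 + 0 = 3 → 55/3
APPEND 33: p_2 = 33·55 + 18 = 1833, q_2 = 33·3 + 1 = 100 → 1833/100
APPEND 14: p_3 = 14·1833 + 55 = 25717, q_3 = 14·100 + 3 = 1403 → 25717/1403
APPEND 35: p_4 = 35·25717 + 1833 = 901928, q_4 = 35·1403 + 100 = 49205 → 901928/49205
APPEND 10: p_5 = 10·901928 + 25717 = 9044997, q_5 = 10·49205 + 1403 = 493453 → 9044997/493453
APPEND 30: p_6 = 30·9044997 + 901928 = 272251838, q_6 = 30·493453 + 49205 = 14852795 → 272251838/14852795
APPEND 6: p_7 = 6·272251838 + 9044997 = 1642556025, q_7 = 6·14852795 + 493453 = 89610223 → 1642556025/89610223
APPEND 1: p_8 = 1·1642556025 + 272251838 = 1914807863, q_8 = 1·89610223 + 14852795 = 104463018 → 1914807863/104463018
APPEND 43: p_9 = 43·1914807863 + 1642556025 = 83979294134, q_9 = 43·104463018 + 89610223 = 4581519997 → 83979294134/4581519997
APPEND 29: p_10 = 29·83979294134 + 1914807863 = 2437314337749, q_10 = 29·4581519997 + 104463018 = 132968542931 → 2437314337749/132968542931
APPEND 8: p_11 = 8·2437314337749 + 83979294134 = 19582493996126, q_11 = 8·132968542931 + 4581519997 = 1068329863445 → 19582493996126/1068329863445
APPEND 17: p_12 = 17·19582493996126 + 2437314337749 = 335339712271891, q_12 = 17·1068329863445 + 132968542931 = 18294576221496 → 335339712271891/18294576221496
APPEND 21: p_13 = 21·335339712271891 + 19582493996126 = 7061716451705837, q_13 = 21·18294576221496 + 1068329863445 = 385254430514861 → 7061716451705837/385254430514861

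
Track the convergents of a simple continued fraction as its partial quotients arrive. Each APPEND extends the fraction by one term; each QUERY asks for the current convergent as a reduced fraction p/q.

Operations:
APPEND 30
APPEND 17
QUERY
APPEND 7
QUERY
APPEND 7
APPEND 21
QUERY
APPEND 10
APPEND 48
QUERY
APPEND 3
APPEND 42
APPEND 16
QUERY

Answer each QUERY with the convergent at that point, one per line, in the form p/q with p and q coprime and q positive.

APPEND 30: p_0 = 30·1 + 0 = 30, q_0 = 30·0 + 1 = 1 → 30/1
APPEND 17: p_1 = 17·30 + 1 = 511, q_1 = 17·1 + 0 = 17 → 511/17
APPEND 7: p_2 = 7·511 + 30 = 3607, q_2 = 7·17 + 1 = 120 → 3607/120
APPEND 7: p_3 = 7·3607 + 511 = 25760, q_3 = 7·120 + 17 = 857 → 25760/857
APPEND 21: p_4 = 21·25760 + 3607 = 544567, q_4 = 21·857 + 120 = 18117 → 544567/18117
APPEND 10: p_5 = 10·544567 + 25760 = 5471430, q_5 = 10·18117 + 857 = 182027 → 5471430/182027
APPEND 48: p_6 = 48·5471430 + 544567 = 263173207, q_6 = 48·182027 + 18117 = 8755413 → 263173207/8755413
APPEND 3: p_7 = 3·263173207 + 5471430 = 794991051, q_7 = 3·8755413 + 182027 = 26448266 → 794991051/26448266
APPEND 42: p_8 = 42·794991051 + 263173207 = 33652797349, q_8 = 42·26448266 + 8755413 = 1119582585 → 33652797349/1119582585
APPEND 16: p_9 = 16·33652797349 + 794991051 = 539239748635, q_9 = 16·1119582585 + 26448266 = 17939769626 → 539239748635/17939769626

511/17
3607/120
544567/18117
263173207/8755413
539239748635/17939769626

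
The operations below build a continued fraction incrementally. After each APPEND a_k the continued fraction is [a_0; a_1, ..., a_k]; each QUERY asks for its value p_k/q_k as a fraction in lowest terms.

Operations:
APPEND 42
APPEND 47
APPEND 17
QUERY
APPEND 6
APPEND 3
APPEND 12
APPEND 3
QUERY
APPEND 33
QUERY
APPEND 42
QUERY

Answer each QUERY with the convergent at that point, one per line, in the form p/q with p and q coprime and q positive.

33617/800
24463007/582158
815218684/19400153
34263647735/815388584

APPEND 42: p_0 = 42·1 + 0 = 42, q_0 = 42·0 + 1 = 1 → 42/1
APPEND 47: p_1 = 47·42 + 1 = 1975, q_1 = 47·1 + 0 = 47 → 1975/47
APPEND 17: p_2 = 17·1975 + 42 = 33617, q_2 = 17·47 + 1 = 800 → 33617/800
APPEND 6: p_3 = 6·33617 + 1975 = 203677, q_3 = 6·800 + 47 = 4847 → 203677/4847
APPEND 3: p_4 = 3·203677 + 33617 = 644648, q_4 = 3·4847 + 800 = 15341 → 644648/15341
APPEND 12: p_5 = 12·644648 + 203677 = 7939453, q_5 = 12·15341 + 4847 = 188939 → 7939453/188939
APPEND 3: p_6 = 3·7939453 + 644648 = 24463007, q_6 = 3·188939 + 15341 = 582158 → 24463007/582158
APPEND 33: p_7 = 33·24463007 + 7939453 = 815218684, q_7 = 33·582158 + 188939 = 19400153 → 815218684/19400153
APPEND 42: p_8 = 42·815218684 + 24463007 = 34263647735, q_8 = 42·19400153 + 582158 = 815388584 → 34263647735/815388584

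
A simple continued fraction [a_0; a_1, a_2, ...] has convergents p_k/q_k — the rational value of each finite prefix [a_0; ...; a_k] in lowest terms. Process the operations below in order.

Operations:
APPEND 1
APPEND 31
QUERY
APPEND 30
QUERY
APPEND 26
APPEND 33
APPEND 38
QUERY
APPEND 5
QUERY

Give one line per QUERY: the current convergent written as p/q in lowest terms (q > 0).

32/31
961/931
31434108/30452813
157997095/153064817

APPEND 1: p_0 = 1·1 + 0 = 1, q_0 = 1·0 + 1 = 1 → 1/1
APPEND 31: p_1 = 31·1 + 1 = 32, q_1 = 31·1 + 0 = 31 → 32/31
APPEND 30: p_2 = 30·32 + 1 = 961, q_2 = 30·31 + 1 = 931 → 961/931
APPEND 26: p_3 = 26·961 + 32 = 25018, q_3 = 26·931 + 31 = 24237 → 25018/24237
APPEND 33: p_4 = 33·25018 + 961 = 826555, q_4 = 33·24237 + 931 = 800752 → 826555/800752
APPEND 38: p_5 = 38·826555 + 25018 = 31434108, q_5 = 38·800752 + 24237 = 30452813 → 31434108/30452813
APPEND 5: p_6 = 5·31434108 + 826555 = 157997095, q_6 = 5·30452813 + 800752 = 153064817 → 157997095/153064817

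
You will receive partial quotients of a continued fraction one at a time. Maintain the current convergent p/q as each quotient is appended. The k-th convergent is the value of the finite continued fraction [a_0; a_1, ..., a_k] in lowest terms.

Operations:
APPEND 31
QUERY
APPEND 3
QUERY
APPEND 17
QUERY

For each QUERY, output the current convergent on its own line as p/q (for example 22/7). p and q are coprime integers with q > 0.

APPEND 31: p_0 = 31·1 + 0 = 31, q_0 = 31·0 + 1 = 1 → 31/1
APPEND 3: p_1 = 3·31 + 1 = 94, q_1 = 3·1 + 0 = 3 → 94/3
APPEND 17: p_2 = 17·94 + 31 = 1629, q_2 = 17·3 + 1 = 52 → 1629/52

31/1
94/3
1629/52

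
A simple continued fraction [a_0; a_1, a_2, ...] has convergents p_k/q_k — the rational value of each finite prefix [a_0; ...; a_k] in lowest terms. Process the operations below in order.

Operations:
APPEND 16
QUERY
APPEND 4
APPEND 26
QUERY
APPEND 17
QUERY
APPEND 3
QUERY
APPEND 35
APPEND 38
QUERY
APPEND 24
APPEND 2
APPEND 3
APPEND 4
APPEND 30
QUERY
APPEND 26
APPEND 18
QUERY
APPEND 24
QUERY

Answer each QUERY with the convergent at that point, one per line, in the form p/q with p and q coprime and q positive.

APPEND 16: p_0 = 16·1 + 0 = 16, q_0 = 16·0 + 1 = 1 → 16/1
APPEND 4: p_1 = 4·16 + 1 = 65, q_1 = 4·1 + 0 = 4 → 65/4
APPEND 26: p_2 = 26·65 + 16 = 1706, q_2 = 26·4 + 1 = 105 → 1706/105
APPEND 17: p_3 = 17·1706 + 65 = 29067, q_3 = 17·105 + 4 = 1789 → 29067/1789
APPEND 3: p_4 = 3·29067 + 1706 = 88907, q_4 = 3·1789 + 105 = 5472 → 88907/5472
APPEND 35: p_5 = 35·88907 + 29067 = 3140812, q_5 = 35·5472 + 1789 = 193309 → 3140812/193309
APPEND 38: p_6 = 38·3140812 + 88907 = 119439763, q_6 = 38·193309 + 5472 = 7351214 → 119439763/7351214
APPEND 24: p_7 = 24·119439763 + 3140812 = 2869695124, q_7 = 24·7351214 + 193309 = 176622445 → 2869695124/176622445
APPEND 2: p_8 = 2·2869695124 + 119439763 = 5858830011, q_8 = 2·176622445 + 7351214 = 360596104 → 5858830011/360596104
APPEND 3: p_9 = 3·5858830011 + 2869695124 = 20446185157, q_9 = 3·360596104 + 176622445 = 1258410757 → 20446185157/1258410757
APPEND 4: p_10 = 4·20446185157 + 5858830011 = 87643570639, q_10 = 4·1258410757 + 360596104 = 5394239132 → 87643570639/5394239132
APPEND 30: p_11 = 30·87643570639 + 20446185157 = 2649753304327, q_11 = 30·5394239132 + 1258410757 = 163085584717 → 2649753304327/163085584717
APPEND 26: p_12 = 26·2649753304327 + 87643570639 = 68981229483141, q_12 = 26·163085584717 + 5394239132 = 4245619441774 → 68981229483141/4245619441774
APPEND 18: p_13 = 18·68981229483141 + 2649753304327 = 1244311884000865, q_13 = 18·4245619441774 + 163085584717 = 76584235536649 → 1244311884000865/76584235536649
APPEND 24: p_14 = 24·1244311884000865 + 68981229483141 = 29932466445503901, q_14 = 24·76584235536649 + 4245619441774 = 1842267272321350 → 29932466445503901/1842267272321350

16/1
1706/105
29067/1789
88907/5472
119439763/7351214
2649753304327/163085584717
1244311884000865/76584235536649
29932466445503901/1842267272321350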